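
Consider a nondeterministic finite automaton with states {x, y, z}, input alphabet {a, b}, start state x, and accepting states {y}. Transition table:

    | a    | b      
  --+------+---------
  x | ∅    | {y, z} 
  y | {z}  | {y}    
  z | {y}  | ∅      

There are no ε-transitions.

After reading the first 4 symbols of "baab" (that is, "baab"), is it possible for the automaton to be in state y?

Start in {x}.
Read 'b': x→{y, z}; now {y, z}.
Read 'a': y→{z}, z→{y}; now {y, z}.
Read 'a': y→{z}, z→{y}; now {y, z}.
Read 'b': y→{y}, z→∅; now {y}.
State y is in {y}.

Yes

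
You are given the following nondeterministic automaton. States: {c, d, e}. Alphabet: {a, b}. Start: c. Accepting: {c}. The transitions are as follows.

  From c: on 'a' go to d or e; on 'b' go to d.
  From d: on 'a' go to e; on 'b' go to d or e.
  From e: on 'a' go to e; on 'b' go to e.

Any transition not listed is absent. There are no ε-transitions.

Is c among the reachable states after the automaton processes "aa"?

No

Start in {c}.
Read 'a': {c} → {d, e}.
Read 'a': {d, e} → {e}.
State c is not in {e}.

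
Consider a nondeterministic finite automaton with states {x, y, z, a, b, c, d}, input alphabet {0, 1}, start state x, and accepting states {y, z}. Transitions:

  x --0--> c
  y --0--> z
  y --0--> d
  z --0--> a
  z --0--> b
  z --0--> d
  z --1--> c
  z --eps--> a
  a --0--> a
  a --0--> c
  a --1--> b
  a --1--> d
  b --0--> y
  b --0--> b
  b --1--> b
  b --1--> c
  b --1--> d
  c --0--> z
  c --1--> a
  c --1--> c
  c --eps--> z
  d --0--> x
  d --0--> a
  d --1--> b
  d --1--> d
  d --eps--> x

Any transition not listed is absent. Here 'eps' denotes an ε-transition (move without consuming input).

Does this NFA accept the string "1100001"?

Start in {x}.
Read '1': x→∅; now ∅.
The set is empty and remains empty for the remaining 6 symbols.
The final set ∅ contains no accepting state.

No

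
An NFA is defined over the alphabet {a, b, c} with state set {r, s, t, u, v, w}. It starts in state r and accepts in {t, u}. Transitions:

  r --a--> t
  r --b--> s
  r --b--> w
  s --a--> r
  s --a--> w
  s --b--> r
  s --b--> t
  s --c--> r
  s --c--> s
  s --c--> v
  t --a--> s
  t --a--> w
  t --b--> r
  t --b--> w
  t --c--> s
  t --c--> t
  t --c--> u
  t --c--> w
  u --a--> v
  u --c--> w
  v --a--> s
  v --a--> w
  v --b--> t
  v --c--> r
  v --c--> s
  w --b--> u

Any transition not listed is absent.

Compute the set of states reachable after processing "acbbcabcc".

{r, s, t, u, v, w}

Start in {r}.
Read 'a': {r} → {t}.
Read 'c': {t} → {s, t, u, w}.
Read 'b': {s, t, u, w} → {r, t, u, w}.
Read 'b': {r, t, u, w} → {r, s, u, w}.
Read 'c': {r, s, u, w} → {r, s, v, w}.
Read 'a': {r, s, v, w} → {r, s, t, w}.
Read 'b': {r, s, t, w} → {r, s, t, u, w}.
Read 'c': {r, s, t, u, w} → {r, s, t, u, v, w}.
Read 'c': {r, s, t, u, v, w} → {r, s, t, u, v, w}.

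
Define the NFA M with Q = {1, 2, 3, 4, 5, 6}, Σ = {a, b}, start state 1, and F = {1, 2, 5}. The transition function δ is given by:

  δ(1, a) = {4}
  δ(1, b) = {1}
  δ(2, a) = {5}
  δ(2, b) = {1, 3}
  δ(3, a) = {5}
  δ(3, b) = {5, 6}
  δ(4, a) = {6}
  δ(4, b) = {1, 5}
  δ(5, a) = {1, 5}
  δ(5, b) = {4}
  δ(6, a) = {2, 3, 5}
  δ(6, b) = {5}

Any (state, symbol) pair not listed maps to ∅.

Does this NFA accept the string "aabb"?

Start in {1}.
Read 'a': {1} → {4}.
Read 'a': {4} → {6}.
Read 'b': {6} → {5}.
Read 'b': {5} → {4}.
The final set {4} contains no accepting state.

No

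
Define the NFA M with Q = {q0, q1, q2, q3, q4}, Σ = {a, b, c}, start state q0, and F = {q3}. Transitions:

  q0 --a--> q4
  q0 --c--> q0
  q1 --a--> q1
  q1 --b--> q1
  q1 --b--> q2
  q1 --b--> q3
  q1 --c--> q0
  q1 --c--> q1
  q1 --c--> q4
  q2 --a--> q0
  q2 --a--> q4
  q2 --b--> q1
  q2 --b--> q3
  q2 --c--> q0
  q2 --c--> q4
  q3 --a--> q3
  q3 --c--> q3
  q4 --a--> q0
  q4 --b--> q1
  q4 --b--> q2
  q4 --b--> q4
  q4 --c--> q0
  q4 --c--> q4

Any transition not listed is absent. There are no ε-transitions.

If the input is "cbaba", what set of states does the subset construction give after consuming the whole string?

Start in {q0}.
Read 'c': {q0} → {q0}.
Read 'b': {q0} → ∅.
The set is empty and remains empty for the remaining 3 symbols.

∅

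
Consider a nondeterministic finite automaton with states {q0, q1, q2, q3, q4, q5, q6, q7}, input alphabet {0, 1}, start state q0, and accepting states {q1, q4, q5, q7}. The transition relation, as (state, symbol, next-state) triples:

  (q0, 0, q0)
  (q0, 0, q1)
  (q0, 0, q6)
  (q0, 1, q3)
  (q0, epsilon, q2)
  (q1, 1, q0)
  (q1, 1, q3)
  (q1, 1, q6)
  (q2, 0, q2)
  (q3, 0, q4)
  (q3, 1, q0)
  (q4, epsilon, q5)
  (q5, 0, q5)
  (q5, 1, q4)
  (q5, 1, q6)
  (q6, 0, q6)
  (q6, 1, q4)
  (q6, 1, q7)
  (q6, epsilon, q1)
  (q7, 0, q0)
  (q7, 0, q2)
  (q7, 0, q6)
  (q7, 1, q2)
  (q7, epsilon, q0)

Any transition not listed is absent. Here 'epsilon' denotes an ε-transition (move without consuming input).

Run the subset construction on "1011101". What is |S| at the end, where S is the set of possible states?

Start: ε-closure({q0}) = {q0, q2}.
Read '1': {q0, q2} → {q3}.
Read '0': {q3} → {q4, q5}.
Read '1': {q4, q5} → {q1, q4, q5, q6}.
Read '1': {q1, q4, q5, q6} → {q0, q1, q2, q3, q4, q5, q6, q7}.
Read '1': {q0, q1, q2, q3, q4, q5, q6, q7} → {q0, q1, q2, q3, q4, q5, q6, q7}.
Read '0': {q0, q1, q2, q3, q4, q5, q6, q7} → {q0, q1, q2, q4, q5, q6}.
Read '1': {q0, q1, q2, q4, q5, q6} → {q0, q1, q2, q3, q4, q5, q6, q7}.
That set has 8 states.

8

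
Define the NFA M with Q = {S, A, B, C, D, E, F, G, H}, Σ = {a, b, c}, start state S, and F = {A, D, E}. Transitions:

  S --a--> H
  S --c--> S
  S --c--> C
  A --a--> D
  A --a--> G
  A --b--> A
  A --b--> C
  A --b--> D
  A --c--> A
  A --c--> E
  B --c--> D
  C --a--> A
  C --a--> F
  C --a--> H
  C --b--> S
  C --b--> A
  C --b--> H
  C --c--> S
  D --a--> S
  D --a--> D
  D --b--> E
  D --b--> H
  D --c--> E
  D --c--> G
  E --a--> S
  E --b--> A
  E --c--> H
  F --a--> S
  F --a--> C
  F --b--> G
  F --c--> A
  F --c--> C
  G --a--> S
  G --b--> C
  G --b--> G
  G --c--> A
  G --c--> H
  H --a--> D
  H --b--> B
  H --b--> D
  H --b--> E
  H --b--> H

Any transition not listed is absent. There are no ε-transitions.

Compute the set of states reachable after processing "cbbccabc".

Start in {S}.
Read 'c': S→{S, C}; now {S, C}.
Read 'b': S→∅, C→{S, A, H}; now {S, A, H}.
Read 'b': S→∅, A→{A, C, D}, H→{B, D, E, H}; now {A, B, C, D, E, H}.
Read 'c': A→{A, E}, B→{D}, C→{S}, D→{E, G}, E→{H}, H→∅; now {S, A, D, E, G, H}.
Read 'c': S→{S, C}, A→{A, E}, D→{E, G}, E→{H}, G→{A, H}, H→∅; now {S, A, C, E, G, H}.
Read 'a': S→{H}, A→{D, G}, C→{A, F, H}, E→{S}, G→{S}, H→{D}; now {S, A, D, F, G, H}.
Read 'b': S→∅, A→{A, C, D}, D→{E, H}, F→{G}, G→{C, G}, H→{B, D, E, H}; now {A, B, C, D, E, G, H}.
Read 'c': A→{A, E}, B→{D}, C→{S}, D→{E, G}, E→{H}, G→{A, H}, H→∅; now {S, A, D, E, G, H}.

{S, A, D, E, G, H}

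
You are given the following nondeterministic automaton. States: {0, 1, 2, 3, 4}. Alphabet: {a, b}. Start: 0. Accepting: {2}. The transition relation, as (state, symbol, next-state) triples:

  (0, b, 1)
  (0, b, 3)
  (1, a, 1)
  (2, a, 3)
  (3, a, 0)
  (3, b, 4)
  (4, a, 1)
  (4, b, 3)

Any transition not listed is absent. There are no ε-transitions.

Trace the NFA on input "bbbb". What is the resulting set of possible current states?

{4}

Start in {0}.
Read 'b': 0→{1, 3}; now {1, 3}.
Read 'b': 1→∅, 3→{4}; now {4}.
Read 'b': 4→{3}; now {3}.
Read 'b': 3→{4}; now {4}.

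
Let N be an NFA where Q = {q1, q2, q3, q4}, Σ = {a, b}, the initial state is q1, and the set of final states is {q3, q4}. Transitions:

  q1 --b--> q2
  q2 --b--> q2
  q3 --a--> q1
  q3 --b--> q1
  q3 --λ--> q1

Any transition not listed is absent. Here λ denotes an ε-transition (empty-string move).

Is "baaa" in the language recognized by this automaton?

Start in {q1}.
Read 'b': q1→{q2}; now {q2}.
Read 'a': q2→∅; now ∅.
The set is empty and remains empty for the remaining 2 symbols.
The final set ∅ contains no accepting state.

No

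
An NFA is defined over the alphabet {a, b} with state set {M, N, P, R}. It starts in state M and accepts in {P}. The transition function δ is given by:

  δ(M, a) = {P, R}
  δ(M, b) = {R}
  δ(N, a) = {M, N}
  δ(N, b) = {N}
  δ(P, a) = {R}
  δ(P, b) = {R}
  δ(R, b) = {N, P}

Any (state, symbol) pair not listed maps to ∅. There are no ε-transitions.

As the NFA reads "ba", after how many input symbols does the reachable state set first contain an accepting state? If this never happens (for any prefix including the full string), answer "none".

none

Start in {M}.
Read 'b': M→{R}; now {R}.
Read 'a': R→∅; now ∅.
No reachable set along the way intersects F.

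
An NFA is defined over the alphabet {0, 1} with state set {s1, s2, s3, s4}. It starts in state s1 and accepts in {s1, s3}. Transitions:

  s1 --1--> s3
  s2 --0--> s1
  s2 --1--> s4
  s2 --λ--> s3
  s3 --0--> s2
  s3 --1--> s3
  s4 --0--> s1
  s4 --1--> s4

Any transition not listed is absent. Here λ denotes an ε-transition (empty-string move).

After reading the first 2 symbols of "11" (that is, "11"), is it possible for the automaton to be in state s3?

Start in {s1}.
Read '1': {s1} → {s3}.
Read '1': {s3} → {s3}.
State s3 is in {s3}.

Yes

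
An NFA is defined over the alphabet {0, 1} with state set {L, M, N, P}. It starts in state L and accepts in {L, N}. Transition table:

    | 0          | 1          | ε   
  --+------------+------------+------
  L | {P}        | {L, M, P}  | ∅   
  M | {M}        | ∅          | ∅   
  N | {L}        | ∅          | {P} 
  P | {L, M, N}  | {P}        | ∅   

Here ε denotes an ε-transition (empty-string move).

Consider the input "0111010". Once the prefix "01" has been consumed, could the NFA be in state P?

Start in {L}.
Read '0': {L} → {P}.
Read '1': {P} → {P}.
State P is in {P}.

Yes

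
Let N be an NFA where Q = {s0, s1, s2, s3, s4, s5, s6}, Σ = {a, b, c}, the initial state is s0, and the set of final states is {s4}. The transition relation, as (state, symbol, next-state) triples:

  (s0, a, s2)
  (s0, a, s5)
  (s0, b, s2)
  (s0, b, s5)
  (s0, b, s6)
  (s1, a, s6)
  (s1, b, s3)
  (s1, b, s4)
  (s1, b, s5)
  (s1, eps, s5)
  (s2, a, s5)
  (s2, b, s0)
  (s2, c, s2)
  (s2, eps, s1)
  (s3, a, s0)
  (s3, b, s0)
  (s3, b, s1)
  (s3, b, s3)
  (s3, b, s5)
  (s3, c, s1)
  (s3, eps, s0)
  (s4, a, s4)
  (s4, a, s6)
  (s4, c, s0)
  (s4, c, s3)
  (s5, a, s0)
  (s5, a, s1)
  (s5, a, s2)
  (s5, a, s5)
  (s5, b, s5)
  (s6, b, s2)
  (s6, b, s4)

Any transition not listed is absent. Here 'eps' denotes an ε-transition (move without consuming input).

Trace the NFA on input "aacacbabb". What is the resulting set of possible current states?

{s0, s1, s2, s3, s4, s5, s6}

Start in {s0}.
Read 'a': s0→{s2, s5}; union {s2, s5}; ε-closure = {s1, s2, s5}.
Read 'a': s1→{s6}, s2→{s5}, s5→{s0, s1, s2, s5}; now {s0, s1, s2, s5, s6}.
Read 'c': s0→∅, s1→∅, s2→{s2}, s5→∅, s6→∅; union {s2}; ε-closure = {s1, s2, s5}.
Read 'a': s1→{s6}, s2→{s5}, s5→{s0, s1, s2, s5}; now {s0, s1, s2, s5, s6}.
Read 'c': s0→∅, s1→∅, s2→{s2}, s5→∅, s6→∅; union {s2}; ε-closure = {s1, s2, s5}.
Read 'b': s1→{s3, s4, s5}, s2→{s0}, s5→{s5}; now {s0, s3, s4, s5}.
Read 'a': s0→{s2, s5}, s3→{s0}, s4→{s4, s6}, s5→{s0, s1, s2, s5}; now {s0, s1, s2, s4, s5, s6}.
Read 'b': s0→{s2, s5, s6}, s1→{s3, s4, s5}, s2→{s0}, s4→∅, s5→{s5}, s6→{s2, s4}; union {s0, s2, s3, s4, s5, s6}; ε-closure = {s0, s1, s2, s3, s4, s5, s6}.
Read 'b': s0→{s2, s5, s6}, s1→{s3, s4, s5}, s2→{s0}, s3→{s0, s1, s3, s5}, s4→∅, s5→{s5}, s6→{s2, s4}; now {s0, s1, s2, s3, s4, s5, s6}.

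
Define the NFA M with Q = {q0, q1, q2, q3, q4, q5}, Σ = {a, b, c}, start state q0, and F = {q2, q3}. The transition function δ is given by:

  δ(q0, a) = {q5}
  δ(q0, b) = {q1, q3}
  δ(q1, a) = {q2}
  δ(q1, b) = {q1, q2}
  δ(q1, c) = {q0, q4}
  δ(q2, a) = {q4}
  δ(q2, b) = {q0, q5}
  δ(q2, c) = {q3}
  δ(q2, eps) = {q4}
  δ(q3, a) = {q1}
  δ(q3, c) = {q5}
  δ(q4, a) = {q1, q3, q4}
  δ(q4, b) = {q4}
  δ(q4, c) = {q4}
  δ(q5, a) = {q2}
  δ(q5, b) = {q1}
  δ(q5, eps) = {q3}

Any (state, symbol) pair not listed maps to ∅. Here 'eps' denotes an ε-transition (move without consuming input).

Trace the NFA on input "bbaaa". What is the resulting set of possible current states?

Start in {q0}.
Read 'b': {q0} → {q1, q3}.
Read 'b': {q1, q3} → {q1, q2, q4}.
Read 'a': {q1, q2, q4} → {q1, q2, q3, q4}.
Read 'a': {q1, q2, q3, q4} → {q1, q2, q3, q4}.
Read 'a': {q1, q2, q3, q4} → {q1, q2, q3, q4}.

{q1, q2, q3, q4}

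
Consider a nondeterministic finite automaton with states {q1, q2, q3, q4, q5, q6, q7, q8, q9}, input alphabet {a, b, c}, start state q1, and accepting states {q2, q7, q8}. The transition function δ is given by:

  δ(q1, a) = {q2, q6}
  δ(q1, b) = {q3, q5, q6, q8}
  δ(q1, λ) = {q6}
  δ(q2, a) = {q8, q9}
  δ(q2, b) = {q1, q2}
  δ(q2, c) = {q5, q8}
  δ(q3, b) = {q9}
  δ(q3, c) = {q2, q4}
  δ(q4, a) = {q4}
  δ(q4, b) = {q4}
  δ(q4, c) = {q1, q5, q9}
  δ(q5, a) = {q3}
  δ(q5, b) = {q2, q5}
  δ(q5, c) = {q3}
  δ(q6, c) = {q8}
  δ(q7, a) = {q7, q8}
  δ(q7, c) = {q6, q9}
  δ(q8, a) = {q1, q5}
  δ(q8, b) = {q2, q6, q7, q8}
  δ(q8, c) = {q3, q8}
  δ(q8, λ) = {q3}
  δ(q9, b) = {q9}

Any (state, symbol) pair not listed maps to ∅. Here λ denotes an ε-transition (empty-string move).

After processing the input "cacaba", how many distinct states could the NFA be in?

6

Start: ε-closure({q1}) = {q1, q6}.
Read 'c': q1→∅, q6→{q8}; union {q8}; ε-closure = {q3, q8}.
Read 'a': q3→∅, q8→{q1, q5}; union {q1, q5}; ε-closure = {q1, q5, q6}.
Read 'c': q1→∅, q5→{q3}, q6→{q8}; now {q3, q8}.
Read 'a': q3→∅, q8→{q1, q5}; union {q1, q5}; ε-closure = {q1, q5, q6}.
Read 'b': q1→{q3, q5, q6, q8}, q5→{q2, q5}, q6→∅; now {q2, q3, q5, q6, q8}.
Read 'a': q2→{q8, q9}, q3→∅, q5→{q3}, q6→∅, q8→{q1, q5}; union {q1, q3, q5, q8, q9}; ε-closure = {q1, q3, q5, q6, q8, q9}.
That set has 6 states.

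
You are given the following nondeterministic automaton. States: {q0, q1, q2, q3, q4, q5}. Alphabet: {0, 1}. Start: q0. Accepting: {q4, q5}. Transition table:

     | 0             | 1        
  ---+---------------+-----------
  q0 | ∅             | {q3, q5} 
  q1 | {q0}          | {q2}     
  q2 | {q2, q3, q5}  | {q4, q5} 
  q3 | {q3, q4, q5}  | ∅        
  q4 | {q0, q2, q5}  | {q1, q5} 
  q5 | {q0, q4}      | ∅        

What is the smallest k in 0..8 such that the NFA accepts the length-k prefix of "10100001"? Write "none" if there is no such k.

1

Start in {q0}.
Read '1': q0→{q3, q5}; now {q3, q5}.
None of the earlier sets intersect F, but {q3, q5} does.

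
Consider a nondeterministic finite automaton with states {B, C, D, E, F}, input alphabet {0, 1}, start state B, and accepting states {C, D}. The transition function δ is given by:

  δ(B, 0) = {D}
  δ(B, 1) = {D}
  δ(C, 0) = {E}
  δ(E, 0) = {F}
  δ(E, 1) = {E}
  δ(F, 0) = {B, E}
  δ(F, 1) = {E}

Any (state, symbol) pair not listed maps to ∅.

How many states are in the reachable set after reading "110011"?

Start in {B}.
Read '1': B→{D}; now {D}.
Read '1': D→∅; now ∅.
The set is empty and remains empty for the remaining 4 symbols.
That set has 0 states.

0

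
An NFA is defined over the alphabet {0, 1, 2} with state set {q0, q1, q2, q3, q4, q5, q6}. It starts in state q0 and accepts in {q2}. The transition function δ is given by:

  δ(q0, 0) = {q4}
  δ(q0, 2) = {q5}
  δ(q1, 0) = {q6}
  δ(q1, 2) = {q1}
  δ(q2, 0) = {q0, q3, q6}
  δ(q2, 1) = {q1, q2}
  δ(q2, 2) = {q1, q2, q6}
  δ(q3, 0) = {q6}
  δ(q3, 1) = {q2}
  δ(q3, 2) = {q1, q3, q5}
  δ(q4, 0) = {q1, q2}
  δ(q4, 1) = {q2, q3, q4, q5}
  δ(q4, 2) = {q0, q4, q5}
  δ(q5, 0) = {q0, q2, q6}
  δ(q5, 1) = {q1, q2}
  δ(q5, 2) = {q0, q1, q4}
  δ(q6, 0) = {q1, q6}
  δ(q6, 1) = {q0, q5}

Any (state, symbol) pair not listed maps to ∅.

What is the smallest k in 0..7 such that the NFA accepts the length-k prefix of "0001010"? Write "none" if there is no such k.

2

Start in {q0}.
Read '0': {q0} → {q4}.
Read '0': {q4} → {q1, q2}.
None of the earlier sets intersect F, but {q1, q2} does.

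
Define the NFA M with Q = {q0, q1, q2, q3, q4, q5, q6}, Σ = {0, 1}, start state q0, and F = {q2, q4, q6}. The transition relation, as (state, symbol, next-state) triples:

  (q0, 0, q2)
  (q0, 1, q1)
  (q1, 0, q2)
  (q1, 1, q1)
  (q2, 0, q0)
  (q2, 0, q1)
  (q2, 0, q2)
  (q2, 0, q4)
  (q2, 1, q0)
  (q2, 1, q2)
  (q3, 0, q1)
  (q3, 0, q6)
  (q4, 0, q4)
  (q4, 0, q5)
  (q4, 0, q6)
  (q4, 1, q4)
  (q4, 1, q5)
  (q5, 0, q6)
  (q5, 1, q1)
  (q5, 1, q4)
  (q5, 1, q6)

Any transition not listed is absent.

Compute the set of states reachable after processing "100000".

{q0, q1, q2, q4, q5, q6}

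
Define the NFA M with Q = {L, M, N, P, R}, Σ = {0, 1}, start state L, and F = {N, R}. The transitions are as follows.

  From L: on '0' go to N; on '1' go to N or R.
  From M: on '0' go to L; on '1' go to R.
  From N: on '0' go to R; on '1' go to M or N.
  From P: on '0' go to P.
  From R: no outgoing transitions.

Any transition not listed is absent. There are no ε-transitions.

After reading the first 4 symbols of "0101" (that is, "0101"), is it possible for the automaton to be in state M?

No

Start in {L}.
Read '0': {L} → {N}.
Read '1': {N} → {M, N}.
Read '0': {M, N} → {L, R}.
Read '1': {L, R} → {N, R}.
State M is not in {N, R}.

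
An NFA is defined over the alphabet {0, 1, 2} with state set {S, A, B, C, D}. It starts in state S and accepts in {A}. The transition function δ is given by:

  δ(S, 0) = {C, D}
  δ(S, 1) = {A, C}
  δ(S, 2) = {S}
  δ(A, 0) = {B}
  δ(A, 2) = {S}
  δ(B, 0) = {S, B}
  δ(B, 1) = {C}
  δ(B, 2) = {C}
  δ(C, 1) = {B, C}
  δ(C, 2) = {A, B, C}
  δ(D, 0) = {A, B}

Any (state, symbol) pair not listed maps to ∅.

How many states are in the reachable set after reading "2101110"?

2

Start in {S}.
Read '2': {S} → {S}.
Read '1': {S} → {A, C}.
Read '0': {A, C} → {B}.
Read '1': {B} → {C}.
Read '1': {C} → {B, C}.
Read '1': {B, C} → {B, C}.
Read '0': {B, C} → {S, B}.
That set has 2 states.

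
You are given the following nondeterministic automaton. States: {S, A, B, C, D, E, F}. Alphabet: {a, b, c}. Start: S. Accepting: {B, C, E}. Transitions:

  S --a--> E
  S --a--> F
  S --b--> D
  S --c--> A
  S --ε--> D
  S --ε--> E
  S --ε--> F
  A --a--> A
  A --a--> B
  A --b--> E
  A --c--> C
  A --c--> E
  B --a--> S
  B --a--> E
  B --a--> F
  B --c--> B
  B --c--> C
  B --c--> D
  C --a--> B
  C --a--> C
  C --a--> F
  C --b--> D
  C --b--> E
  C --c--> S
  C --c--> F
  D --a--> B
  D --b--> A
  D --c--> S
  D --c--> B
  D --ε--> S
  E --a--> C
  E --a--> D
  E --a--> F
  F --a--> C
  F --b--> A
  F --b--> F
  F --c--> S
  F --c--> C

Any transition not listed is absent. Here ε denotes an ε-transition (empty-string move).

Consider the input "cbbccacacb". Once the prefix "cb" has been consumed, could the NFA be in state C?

No

Start: ε-closure({S}) = {S, D, E, F}.
Read 'c': S→{A}, D→{S, B}, E→∅, F→{S, C}; union {S, A, B, C}; ε-closure = {S, A, B, C, D, E, F}.
Read 'b': S→{D}, A→{E}, B→∅, C→{D, E}, D→{A}, E→∅, F→{A, F}; union {A, D, E, F}; ε-closure = {S, A, D, E, F}.
State C is not in {S, A, D, E, F}.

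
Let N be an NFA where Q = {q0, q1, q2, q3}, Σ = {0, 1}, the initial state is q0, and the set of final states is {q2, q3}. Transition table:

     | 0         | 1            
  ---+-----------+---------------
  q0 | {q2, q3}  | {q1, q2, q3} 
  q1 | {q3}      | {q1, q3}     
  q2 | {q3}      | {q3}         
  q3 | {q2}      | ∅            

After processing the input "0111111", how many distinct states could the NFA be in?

Start in {q0}.
Read '0': q0→{q2, q3}; now {q2, q3}.
Read '1': q2→{q3}, q3→∅; now {q3}.
Read '1': q3→∅; now ∅.
The set is empty and remains empty for the remaining 4 symbols.
That set has 0 states.

0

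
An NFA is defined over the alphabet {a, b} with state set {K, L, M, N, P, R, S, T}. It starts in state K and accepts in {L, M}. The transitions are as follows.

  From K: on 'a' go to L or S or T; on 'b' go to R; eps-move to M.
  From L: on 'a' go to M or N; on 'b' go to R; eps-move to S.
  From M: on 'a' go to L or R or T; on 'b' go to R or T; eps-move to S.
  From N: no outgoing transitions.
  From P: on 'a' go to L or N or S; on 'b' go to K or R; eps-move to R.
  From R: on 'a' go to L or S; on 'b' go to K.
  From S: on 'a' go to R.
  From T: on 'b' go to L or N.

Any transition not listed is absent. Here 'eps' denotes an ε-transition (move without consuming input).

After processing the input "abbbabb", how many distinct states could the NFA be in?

Start: ε-closure({K}) = {K, M, S}.
Read 'a': K→{L, S, T}, M→{L, R, T}, S→{R}; now {L, R, S, T}.
Read 'b': L→{R}, R→{K}, S→∅, T→{L, N}; union {K, L, N, R}; ε-closure = {K, L, M, N, R, S}.
Read 'b': K→{R}, L→{R}, M→{R, T}, N→∅, R→{K}, S→∅; union {K, R, T}; ε-closure = {K, M, R, S, T}.
Read 'b': K→{R}, M→{R, T}, R→{K}, S→∅, T→{L, N}; union {K, L, N, R, T}; ε-closure = {K, L, M, N, R, S, T}.
Read 'a': K→{L, S, T}, L→{M, N}, M→{L, R, T}, N→∅, R→{L, S}, S→{R}, T→∅; now {L, M, N, R, S, T}.
Read 'b': L→{R}, M→{R, T}, N→∅, R→{K}, S→∅, T→{L, N}; union {K, L, N, R, T}; ε-closure = {K, L, M, N, R, S, T}.
Read 'b': K→{R}, L→{R}, M→{R, T}, N→∅, R→{K}, S→∅, T→{L, N}; union {K, L, N, R, T}; ε-closure = {K, L, M, N, R, S, T}.
That set has 7 states.

7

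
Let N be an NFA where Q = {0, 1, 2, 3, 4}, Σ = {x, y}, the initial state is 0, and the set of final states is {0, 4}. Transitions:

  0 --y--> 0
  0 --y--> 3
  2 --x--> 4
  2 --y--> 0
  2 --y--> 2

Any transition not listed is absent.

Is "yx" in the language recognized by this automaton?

Start in {0}.
Read 'y': {0} → {0, 3}.
Read 'x': {0, 3} → ∅.
The final set ∅ contains no accepting state.

No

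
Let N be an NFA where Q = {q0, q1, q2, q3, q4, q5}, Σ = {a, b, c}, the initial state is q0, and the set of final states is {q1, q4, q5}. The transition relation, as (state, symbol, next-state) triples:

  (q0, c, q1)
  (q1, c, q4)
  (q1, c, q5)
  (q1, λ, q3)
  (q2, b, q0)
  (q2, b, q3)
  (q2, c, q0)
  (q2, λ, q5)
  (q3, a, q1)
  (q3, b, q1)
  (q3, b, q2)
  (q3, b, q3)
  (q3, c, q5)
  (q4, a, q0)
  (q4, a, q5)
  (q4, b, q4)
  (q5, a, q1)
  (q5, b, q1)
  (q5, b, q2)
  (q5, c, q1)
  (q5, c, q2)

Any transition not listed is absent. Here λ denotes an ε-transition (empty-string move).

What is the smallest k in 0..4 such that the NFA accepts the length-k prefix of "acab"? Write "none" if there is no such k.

none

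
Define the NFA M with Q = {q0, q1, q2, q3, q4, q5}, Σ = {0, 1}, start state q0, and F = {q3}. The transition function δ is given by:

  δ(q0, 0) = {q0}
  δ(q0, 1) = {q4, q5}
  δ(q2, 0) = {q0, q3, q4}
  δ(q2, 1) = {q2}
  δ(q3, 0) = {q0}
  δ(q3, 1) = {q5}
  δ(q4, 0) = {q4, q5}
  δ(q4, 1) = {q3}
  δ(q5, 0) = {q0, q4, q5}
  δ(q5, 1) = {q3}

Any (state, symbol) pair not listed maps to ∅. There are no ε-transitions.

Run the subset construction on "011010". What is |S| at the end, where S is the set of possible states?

Start in {q0}.
Read '0': {q0} → {q0}.
Read '1': {q0} → {q4, q5}.
Read '1': {q4, q5} → {q3}.
Read '0': {q3} → {q0}.
Read '1': {q0} → {q4, q5}.
Read '0': {q4, q5} → {q0, q4, q5}.
That set has 3 states.

3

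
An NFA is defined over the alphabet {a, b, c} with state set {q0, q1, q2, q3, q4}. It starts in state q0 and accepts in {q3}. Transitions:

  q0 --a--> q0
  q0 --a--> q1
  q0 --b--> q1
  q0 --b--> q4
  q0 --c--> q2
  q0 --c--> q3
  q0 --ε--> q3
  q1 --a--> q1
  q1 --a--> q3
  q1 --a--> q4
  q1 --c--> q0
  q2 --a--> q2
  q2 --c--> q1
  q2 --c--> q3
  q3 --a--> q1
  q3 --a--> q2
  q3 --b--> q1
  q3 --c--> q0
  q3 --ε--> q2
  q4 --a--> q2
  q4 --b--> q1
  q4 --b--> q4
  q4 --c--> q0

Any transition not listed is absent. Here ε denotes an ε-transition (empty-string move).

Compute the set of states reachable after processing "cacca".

{q0, q1, q2, q3, q4}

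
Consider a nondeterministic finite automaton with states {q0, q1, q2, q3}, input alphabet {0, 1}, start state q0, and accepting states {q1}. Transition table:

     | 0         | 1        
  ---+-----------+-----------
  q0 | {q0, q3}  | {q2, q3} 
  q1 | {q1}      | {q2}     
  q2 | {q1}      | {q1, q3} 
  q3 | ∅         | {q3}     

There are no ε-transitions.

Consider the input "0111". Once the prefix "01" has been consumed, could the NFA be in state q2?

Yes

Start in {q0}.
Read '0': q0→{q0, q3}; now {q0, q3}.
Read '1': q0→{q2, q3}, q3→{q3}; now {q2, q3}.
State q2 is in {q2, q3}.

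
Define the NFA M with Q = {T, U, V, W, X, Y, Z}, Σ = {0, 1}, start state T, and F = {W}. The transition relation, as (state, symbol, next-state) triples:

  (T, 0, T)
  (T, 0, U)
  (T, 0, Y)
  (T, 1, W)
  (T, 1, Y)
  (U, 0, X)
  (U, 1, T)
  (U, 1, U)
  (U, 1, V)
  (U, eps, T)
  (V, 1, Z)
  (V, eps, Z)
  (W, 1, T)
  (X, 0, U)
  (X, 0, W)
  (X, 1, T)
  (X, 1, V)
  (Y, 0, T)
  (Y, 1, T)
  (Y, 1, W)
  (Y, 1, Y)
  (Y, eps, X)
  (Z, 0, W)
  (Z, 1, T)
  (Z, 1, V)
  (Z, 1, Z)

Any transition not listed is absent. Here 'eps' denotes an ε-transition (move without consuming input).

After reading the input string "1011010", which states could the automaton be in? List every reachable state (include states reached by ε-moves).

{T, U, W, X, Y}

Start in {T}.
Read '1': {T} → {W, X, Y}.
Read '0': {W, X, Y} → {T, U, W}.
Read '1': {T, U, W} → {T, U, V, W, X, Y, Z}.
Read '1': {T, U, V, W, X, Y, Z} → {T, U, V, W, X, Y, Z}.
Read '0': {T, U, V, W, X, Y, Z} → {T, U, W, X, Y}.
Read '1': {T, U, W, X, Y} → {T, U, V, W, X, Y, Z}.
Read '0': {T, U, V, W, X, Y, Z} → {T, U, W, X, Y}.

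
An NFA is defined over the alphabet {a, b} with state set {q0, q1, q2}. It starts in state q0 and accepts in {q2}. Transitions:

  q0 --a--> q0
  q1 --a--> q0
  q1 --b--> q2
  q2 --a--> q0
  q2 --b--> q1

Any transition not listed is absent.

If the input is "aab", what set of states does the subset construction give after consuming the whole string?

∅

Start in {q0}.
Read 'a': q0→{q0}; now {q0}.
Read 'a': q0→{q0}; now {q0}.
Read 'b': q0→∅; now ∅.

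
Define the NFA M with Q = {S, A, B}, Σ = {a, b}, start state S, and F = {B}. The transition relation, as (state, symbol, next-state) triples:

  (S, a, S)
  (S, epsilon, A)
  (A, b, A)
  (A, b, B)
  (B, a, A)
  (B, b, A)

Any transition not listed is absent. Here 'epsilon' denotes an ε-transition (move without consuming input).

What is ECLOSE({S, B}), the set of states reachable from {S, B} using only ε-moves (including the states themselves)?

{S, A, B}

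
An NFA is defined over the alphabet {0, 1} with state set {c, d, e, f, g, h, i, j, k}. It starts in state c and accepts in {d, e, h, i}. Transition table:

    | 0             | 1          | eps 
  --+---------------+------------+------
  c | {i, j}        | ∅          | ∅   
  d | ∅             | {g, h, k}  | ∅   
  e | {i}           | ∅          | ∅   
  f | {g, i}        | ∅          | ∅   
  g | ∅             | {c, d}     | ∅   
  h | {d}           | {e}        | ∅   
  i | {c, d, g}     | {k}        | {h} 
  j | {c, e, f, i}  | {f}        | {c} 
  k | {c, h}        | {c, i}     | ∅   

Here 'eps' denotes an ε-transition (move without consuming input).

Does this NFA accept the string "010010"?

Start in {c}.
Read '0': {c} → {c, h, i, j}.
Read '1': {c, h, i, j} → {e, f, k}.
Read '0': {e, f, k} → {c, g, h, i}.
Read '0': {c, g, h, i} → {c, d, g, h, i, j}.
Read '1': {c, d, g, h, i, j} → {c, d, e, f, g, h, k}.
Read '0': {c, d, e, f, g, h, k} → {c, d, g, h, i, j}.
The final set {c, d, g, h, i, j} contains the accepting states d, h, i.

Yes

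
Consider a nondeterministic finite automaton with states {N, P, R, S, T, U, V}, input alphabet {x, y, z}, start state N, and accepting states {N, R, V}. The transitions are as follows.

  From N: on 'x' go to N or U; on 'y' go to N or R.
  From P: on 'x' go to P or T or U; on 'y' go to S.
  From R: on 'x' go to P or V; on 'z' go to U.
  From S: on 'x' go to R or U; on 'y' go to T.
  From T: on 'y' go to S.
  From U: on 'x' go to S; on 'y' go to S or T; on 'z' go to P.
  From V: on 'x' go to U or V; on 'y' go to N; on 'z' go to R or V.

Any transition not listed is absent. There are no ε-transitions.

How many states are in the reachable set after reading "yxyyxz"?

Start in {N}.
Read 'y': {N} → {N, R}.
Read 'x': {N, R} → {N, P, U, V}.
Read 'y': {N, P, U, V} → {N, R, S, T}.
Read 'y': {N, R, S, T} → {N, R, S, T}.
Read 'x': {N, R, S, T} → {N, P, R, U, V}.
Read 'z': {N, P, R, U, V} → {P, R, U, V}.
That set has 4 states.

4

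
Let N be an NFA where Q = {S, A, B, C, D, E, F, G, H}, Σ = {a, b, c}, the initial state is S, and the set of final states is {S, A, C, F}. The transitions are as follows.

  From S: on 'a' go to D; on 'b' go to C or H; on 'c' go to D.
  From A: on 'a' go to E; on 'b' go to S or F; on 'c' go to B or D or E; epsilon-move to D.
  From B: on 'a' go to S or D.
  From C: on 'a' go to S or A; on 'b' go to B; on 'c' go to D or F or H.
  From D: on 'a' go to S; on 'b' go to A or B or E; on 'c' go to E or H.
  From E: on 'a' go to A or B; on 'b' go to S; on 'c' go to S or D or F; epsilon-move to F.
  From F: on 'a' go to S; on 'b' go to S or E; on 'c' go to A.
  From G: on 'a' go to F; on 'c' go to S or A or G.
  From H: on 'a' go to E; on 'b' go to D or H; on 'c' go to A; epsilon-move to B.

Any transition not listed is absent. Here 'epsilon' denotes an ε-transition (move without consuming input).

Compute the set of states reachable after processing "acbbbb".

{S, A, B, C, D, E, F, H}

Start in {S}.
Read 'a': {S} → {D}.
Read 'c': {D} → {B, E, F, H}.
Read 'b': {B, E, F, H} → {S, B, D, E, F, H}.
Read 'b': {S, B, D, E, F, H} → {S, A, B, C, D, E, F, H}.
Read 'b': {S, A, B, C, D, E, F, H} → {S, A, B, C, D, E, F, H}.
Read 'b': {S, A, B, C, D, E, F, H} → {S, A, B, C, D, E, F, H}.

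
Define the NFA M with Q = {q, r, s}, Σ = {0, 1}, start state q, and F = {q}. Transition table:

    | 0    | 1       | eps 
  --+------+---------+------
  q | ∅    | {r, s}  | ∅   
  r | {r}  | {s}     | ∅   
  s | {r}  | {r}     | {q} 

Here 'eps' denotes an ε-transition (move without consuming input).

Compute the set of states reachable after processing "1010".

{r}

Start in {q}.
Read '1': q→{r, s}; union {r, s}; ε-closure = {q, r, s}.
Read '0': q→∅, r→{r}, s→{r}; now {r}.
Read '1': r→{s}; union {s}; ε-closure = {q, s}.
Read '0': q→∅, s→{r}; now {r}.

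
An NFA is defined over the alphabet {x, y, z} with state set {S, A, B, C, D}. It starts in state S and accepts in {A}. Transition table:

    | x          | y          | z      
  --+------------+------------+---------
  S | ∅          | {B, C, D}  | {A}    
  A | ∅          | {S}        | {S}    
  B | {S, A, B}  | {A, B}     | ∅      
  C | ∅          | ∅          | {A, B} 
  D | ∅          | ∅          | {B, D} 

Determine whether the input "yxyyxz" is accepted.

Start in {S}.
Read 'y': {S} → {B, C, D}.
Read 'x': {B, C, D} → {S, A, B}.
Read 'y': {S, A, B} → {S, A, B, C, D}.
Read 'y': {S, A, B, C, D} → {S, A, B, C, D}.
Read 'x': {S, A, B, C, D} → {S, A, B}.
Read 'z': {S, A, B} → {S, A}.
The final set {S, A} contains the accepting state A.

Yes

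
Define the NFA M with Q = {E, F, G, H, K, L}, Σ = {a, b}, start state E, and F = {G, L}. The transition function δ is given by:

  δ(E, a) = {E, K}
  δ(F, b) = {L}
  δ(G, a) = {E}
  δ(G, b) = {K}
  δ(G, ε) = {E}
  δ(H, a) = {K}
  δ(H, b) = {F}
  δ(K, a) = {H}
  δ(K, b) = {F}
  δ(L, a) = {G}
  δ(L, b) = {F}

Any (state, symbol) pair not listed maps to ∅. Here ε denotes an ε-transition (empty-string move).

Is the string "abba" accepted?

Yes

Start in {E}.
Read 'a': E→{E, K}; now {E, K}.
Read 'b': E→∅, K→{F}; now {F}.
Read 'b': F→{L}; now {L}.
Read 'a': L→{G}; union {G}; ε-closure = {E, G}.
The final set {E, G} contains the accepting state G.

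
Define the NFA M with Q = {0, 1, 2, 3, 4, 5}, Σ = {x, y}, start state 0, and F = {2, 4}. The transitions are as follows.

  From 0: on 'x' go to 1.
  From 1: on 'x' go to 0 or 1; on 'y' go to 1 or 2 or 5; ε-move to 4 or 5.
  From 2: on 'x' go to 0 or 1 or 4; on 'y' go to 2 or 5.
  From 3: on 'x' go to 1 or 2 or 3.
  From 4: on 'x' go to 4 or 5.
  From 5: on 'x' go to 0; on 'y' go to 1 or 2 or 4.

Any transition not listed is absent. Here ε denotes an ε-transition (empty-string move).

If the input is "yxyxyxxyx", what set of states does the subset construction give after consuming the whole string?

Start in {0}.
Read 'y': 0→∅; now ∅.
The set is empty and remains empty for the remaining 8 symbols.

∅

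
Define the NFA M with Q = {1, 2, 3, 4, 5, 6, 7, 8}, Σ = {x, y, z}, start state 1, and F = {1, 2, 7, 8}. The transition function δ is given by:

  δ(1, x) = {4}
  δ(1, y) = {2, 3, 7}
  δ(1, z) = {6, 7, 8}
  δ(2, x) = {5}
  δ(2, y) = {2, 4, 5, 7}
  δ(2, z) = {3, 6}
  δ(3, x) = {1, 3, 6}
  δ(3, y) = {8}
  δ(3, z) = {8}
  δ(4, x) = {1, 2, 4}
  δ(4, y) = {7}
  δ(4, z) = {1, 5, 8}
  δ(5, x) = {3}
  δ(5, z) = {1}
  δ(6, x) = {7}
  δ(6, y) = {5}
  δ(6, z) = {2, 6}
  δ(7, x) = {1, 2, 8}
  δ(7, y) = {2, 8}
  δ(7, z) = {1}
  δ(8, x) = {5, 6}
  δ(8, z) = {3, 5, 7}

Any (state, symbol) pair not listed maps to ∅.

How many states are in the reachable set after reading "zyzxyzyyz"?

6

Start in {1}.
Read 'z': {1} → {6, 7, 8}.
Read 'y': {6, 7, 8} → {2, 5, 8}.
Read 'z': {2, 5, 8} → {1, 3, 5, 6, 7}.
Read 'x': {1, 3, 5, 6, 7} → {1, 2, 3, 4, 6, 7, 8}.
Read 'y': {1, 2, 3, 4, 6, 7, 8} → {2, 3, 4, 5, 7, 8}.
Read 'z': {2, 3, 4, 5, 7, 8} → {1, 3, 5, 6, 7, 8}.
Read 'y': {1, 3, 5, 6, 7, 8} → {2, 3, 5, 7, 8}.
Read 'y': {2, 3, 5, 7, 8} → {2, 4, 5, 7, 8}.
Read 'z': {2, 4, 5, 7, 8} → {1, 3, 5, 6, 7, 8}.
That set has 6 states.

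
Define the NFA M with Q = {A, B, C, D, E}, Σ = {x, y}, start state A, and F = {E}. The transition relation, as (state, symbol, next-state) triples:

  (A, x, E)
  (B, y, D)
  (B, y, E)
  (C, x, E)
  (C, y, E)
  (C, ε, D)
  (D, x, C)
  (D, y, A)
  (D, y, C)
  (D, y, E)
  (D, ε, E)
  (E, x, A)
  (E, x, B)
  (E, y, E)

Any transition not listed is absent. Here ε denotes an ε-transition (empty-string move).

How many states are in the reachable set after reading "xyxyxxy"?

4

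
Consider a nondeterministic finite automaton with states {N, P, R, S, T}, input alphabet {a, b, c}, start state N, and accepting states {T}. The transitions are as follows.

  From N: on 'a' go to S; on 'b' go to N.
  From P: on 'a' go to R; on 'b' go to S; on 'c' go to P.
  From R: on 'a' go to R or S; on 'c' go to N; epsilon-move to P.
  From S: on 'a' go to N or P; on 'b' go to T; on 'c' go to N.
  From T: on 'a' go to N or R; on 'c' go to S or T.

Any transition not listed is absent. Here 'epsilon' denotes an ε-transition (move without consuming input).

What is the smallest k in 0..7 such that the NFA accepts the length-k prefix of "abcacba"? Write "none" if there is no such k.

Start in {N}.
Read 'a': {N} → {S}.
Read 'b': {S} → {T}.
None of the earlier sets intersect F, but {T} does.

2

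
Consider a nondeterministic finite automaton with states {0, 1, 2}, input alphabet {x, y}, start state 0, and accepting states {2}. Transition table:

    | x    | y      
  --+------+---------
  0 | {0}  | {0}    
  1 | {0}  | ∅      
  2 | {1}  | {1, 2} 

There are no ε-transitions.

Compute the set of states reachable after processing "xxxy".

{0}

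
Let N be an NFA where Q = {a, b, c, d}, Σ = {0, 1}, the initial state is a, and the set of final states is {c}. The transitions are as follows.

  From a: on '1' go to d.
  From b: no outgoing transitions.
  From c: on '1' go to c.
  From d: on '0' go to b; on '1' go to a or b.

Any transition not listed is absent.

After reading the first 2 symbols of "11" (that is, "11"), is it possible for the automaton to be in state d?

No

Start in {a}.
Read '1': a→{d}; now {d}.
Read '1': d→{a, b}; now {a, b}.
State d is not in {a, b}.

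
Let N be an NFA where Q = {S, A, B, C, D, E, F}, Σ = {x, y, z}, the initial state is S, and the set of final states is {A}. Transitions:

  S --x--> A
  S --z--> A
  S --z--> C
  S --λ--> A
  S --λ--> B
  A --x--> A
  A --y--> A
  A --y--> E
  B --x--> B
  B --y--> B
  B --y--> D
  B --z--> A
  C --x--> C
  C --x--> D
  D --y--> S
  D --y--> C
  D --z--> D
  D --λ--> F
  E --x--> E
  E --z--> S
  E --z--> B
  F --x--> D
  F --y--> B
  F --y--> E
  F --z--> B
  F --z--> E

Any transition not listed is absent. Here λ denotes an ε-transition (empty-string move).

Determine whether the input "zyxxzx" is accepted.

Yes

Start: ε-closure({S}) = {S, A, B}.
Read 'z': S→{A, C}, A→∅, B→{A}; now {A, C}.
Read 'y': A→{A, E}, C→∅; now {A, E}.
Read 'x': A→{A}, E→{E}; now {A, E}.
Read 'x': A→{A}, E→{E}; now {A, E}.
Read 'z': A→∅, E→{S, B}; union {S, B}; ε-closure = {S, A, B}.
Read 'x': S→{A}, A→{A}, B→{B}; now {A, B}.
The final set {A, B} contains the accepting state A.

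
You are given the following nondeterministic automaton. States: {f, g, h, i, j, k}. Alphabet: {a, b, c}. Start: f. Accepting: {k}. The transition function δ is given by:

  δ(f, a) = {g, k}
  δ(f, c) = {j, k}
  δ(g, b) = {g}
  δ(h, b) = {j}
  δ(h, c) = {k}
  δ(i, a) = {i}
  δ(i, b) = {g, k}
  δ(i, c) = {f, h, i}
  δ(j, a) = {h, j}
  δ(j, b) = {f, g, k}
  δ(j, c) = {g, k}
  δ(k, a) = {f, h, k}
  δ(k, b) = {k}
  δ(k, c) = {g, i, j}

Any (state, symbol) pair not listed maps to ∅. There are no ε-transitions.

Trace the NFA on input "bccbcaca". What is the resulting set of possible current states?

∅

Start in {f}.
Read 'b': {f} → ∅.
The set is empty and remains empty for the remaining 7 symbols.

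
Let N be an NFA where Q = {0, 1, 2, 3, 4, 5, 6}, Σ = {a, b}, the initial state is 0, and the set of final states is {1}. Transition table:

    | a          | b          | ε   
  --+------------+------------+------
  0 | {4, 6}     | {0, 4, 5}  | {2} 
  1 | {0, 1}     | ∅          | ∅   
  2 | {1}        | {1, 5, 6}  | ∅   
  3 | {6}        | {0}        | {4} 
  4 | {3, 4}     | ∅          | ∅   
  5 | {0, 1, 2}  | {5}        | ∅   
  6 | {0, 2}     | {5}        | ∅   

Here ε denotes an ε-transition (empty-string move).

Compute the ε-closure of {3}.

Begin with {3}.
ε-move 3 → 4; add 4.

{3, 4}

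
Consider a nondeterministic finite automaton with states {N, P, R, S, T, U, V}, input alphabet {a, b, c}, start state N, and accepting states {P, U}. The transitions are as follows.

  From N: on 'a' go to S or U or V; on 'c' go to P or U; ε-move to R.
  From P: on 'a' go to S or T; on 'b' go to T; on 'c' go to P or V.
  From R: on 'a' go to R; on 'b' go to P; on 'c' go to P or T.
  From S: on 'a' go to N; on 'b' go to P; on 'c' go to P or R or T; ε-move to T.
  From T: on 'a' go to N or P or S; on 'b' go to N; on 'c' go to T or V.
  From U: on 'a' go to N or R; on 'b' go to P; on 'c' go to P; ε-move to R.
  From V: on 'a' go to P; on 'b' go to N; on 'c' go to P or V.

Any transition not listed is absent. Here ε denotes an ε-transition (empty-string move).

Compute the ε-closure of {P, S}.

{P, S, T}

Begin with {P, S}.
ε-move S → T; add T.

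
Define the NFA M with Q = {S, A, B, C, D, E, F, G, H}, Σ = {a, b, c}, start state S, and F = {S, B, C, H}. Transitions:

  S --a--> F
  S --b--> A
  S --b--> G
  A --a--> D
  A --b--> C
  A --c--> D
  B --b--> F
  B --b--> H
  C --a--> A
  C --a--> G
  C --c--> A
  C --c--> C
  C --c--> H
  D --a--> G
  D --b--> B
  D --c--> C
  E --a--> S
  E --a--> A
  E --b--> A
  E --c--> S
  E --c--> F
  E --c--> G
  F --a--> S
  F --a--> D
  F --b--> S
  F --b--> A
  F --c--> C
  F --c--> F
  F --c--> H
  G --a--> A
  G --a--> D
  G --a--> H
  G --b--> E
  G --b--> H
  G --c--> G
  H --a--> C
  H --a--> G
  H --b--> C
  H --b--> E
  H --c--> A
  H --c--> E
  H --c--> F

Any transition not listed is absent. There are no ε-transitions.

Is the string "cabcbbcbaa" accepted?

No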